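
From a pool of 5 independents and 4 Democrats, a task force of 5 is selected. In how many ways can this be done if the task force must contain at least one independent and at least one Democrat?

Total 5-person selections from all 9: C(9,5) = 126.
Selections missing a whole group: no independents → C(4,5) = 0; no Democrats → C(5,5) = 1.
Both groups omitted at once is impossible, so 126 − 1 = 125.

125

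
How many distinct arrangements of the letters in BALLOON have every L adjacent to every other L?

360

Treat the 2 copies of L as a single block. The multiset to arrange is then {LL, A, B, N, O, O}, 6 items in all.
That gives (6)!/(2!) = 360 arrangements.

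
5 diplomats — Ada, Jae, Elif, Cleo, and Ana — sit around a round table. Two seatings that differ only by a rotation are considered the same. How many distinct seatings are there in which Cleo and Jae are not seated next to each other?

All circular seatings of 5 people number (4)! = 24.
Seatings with Cleo beside Jae: treat them as a block with 2 internal orders, giving 2 × (3)! = 12.
Subtracting, 24 − 12 = 12.

12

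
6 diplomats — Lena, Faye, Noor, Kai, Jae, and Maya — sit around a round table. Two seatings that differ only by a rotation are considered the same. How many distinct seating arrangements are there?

Fix one person's seat to break rotational symmetry; the remaining 5 people can be arranged in (5)! = 120 ways.

120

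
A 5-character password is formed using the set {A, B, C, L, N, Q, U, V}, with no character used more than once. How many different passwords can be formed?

This is a permutation of 5 out of 8: P(8,5) = 8!/3!.
That product is 8 × 7 × 6 × 5 × 4 = 6720.

6720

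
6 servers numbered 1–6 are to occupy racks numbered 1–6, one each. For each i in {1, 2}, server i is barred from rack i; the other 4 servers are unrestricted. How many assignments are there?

Let Aᵢ (for i ∈ {1, 2}) be the placements that put server i in its forbidden rack. Any j of these fix j positions, leaving (6−j)! ways to fill the rest, and there are C(2,j) ways to pick which j.
By inclusion–exclusion, the number of valid placements is Σ_{j=0}^{2} (−1)^j C(2,j)·(6−j)!.
Computing: 720 − 240 + 24 = 504.

504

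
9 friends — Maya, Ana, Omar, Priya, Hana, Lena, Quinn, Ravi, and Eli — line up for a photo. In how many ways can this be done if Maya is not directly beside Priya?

282240

Of the 9! = 362880 arrangements, those with Maya and Priya adjacent number 2 × 8! = 80640 (treat the pair as a block with 2 internal orders).
So 362880 − 80640 = 282240 arrangements keep them apart.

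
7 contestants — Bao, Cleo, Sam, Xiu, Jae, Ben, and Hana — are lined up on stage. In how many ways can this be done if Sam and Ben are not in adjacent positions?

There are 7! = 5040 arrangements in all. If Sam and Ben are adjacent, merging them into one block gives 2·(6)! = 1440 arrangements.
Complementary counting: 5040 − 1440 = 3600.

3600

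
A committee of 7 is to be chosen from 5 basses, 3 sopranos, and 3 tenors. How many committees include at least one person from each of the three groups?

314

With no constraint there are C(11,7) = 330 possible selections.
Subtract selections that omit an entire group: no basses → C(6,7) = 0; no sopranos → C(8,7) = 8; no tenors → C(8,7) = 8.
Add back selections omitting two groups (i.e. drawn from a single group): C(5,7) + C(3,7) + C(3,7) = 0.
By inclusion–exclusion: 330 − 16 + 0 = 314.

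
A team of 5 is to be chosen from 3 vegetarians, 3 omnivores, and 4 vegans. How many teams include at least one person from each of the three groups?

Total 5-person selections from all 10: C(10,5) = 252.
Subtract selections that omit an entire group: no vegetarians → C(7,5) = 21; no omnivores → C(7,5) = 21; no vegans → C(6,5) = 6.
Add back selections omitting two groups (i.e. drawn from a single group): C(3,5) + C(3,5) + C(4,5) = 0.
By inclusion–exclusion: 252 − 48 + 0 = 204.

204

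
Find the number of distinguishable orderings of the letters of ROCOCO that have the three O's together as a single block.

Treat the 3 copies of O as a single block. The multiset to arrange is then {OOO, C, C, R}, 4 items in all.
That gives (4)!/(2!) = 12 arrangements.

12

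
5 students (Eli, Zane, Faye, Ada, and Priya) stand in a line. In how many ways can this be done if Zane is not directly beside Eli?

There are 5! = 120 arrangements in all. If Zane and Eli are adjacent, merging them into one block gives 2·(4)! = 48 arrangements.
Complementary counting: 120 − 48 = 72.

72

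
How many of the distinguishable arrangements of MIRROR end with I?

20

With the last slot taken by I, it remains to arrange the other 5 letters (MRROR).
Those 5 letters have R appearing 3 times, giving (5)!/(3!) = 20.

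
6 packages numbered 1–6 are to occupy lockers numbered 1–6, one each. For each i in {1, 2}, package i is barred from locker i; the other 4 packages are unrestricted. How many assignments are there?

Let Aᵢ (for i ∈ {1, 2}) be the placements that put package i in its forbidden locker. Any j of these fix j positions, leaving (6−j)! ways to fill the rest, and there are C(2,j) ways to pick which j.
By inclusion–exclusion, the number of valid placements is Σ_{j=0}^{2} (−1)^j C(2,j)·(6−j)!.
Computing: 720 − 240 + 24 = 504.

504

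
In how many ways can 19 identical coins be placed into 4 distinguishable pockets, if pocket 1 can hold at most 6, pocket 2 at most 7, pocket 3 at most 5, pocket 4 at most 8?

Ignoring the caps, the number of non-negative solutions to x_1+…+x_4 = 19 is C(22,3) = 1540.
Subtract solutions that violate a single cap (substitute x_i' = x_i − (cap_i+1)): x_1 ≥ 7 gives C(15,3) = 455; x_2 ≥ 8 gives C(14,3) = 364; x_3 ≥ 6 gives C(16,3) = 560; x_4 ≥ 9 gives C(13,3) = 286. Together 1665.
Add back pairs where two caps are both exceeded: 35 + 84 + 20 + 56 + 10 + 35 = 240.
By inclusion–exclusion the count is 1540 − 1665 + 240 = 115.

115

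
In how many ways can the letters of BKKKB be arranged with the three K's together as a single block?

Treat the 3 copies of K as a single block. The multiset to arrange is then {KKK, B, B}, 3 items in all.
That gives (3)!/(2!) = 3 arrangements.

3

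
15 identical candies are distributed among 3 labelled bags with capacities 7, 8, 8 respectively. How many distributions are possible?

44

Without the upper bounds there are C(17,2) = 136 ways to split 15 among 3 bags.
Subtract solutions that violate a single cap (substitute x_i' = x_i − (cap_i+1)): x_1 ≥ 8 gives C(9,2) = 36; x_2 ≥ 9 gives C(8,2) = 28; x_3 ≥ 9 gives C(8,2) = 28. Together 92.
No two caps can be exceeded simultaneously, so the pair terms are all 0.
By inclusion–exclusion the count is 136 − 92 + 0 = 44.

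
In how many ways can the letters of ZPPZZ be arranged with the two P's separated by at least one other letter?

6

Total arrangements of ZPPZZ: 5!/(3!·2!) = 10.
Arrangements with the P's together: treat PP as one letter, giving (4)!/(3!) = 4.
Subtracting, 10 − 4 = 6 arrangements keep the P's apart.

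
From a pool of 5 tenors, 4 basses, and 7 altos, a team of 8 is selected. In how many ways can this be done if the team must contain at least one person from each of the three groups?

12201

Total 8-person selections from all 16: C(16,8) = 12870.
Subtract selections that omit an entire group: no tenors → C(11,8) = 165; no basses → C(12,8) = 495; no altos → C(9,8) = 9.
Add back selections omitting two groups (i.e. drawn from a single group): C(5,8) + C(4,8) + C(7,8) = 0.
By inclusion–exclusion: 12870 − 669 + 0 = 12201.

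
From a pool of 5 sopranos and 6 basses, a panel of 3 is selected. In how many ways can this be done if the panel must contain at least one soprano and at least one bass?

135

Total 3-person selections from all 11: C(11,3) = 165.
Selections missing a whole group: no sopranos → C(6,3) = 20; no basses → C(5,3) = 10.
Both groups omitted at once is impossible, so 165 − 30 = 135.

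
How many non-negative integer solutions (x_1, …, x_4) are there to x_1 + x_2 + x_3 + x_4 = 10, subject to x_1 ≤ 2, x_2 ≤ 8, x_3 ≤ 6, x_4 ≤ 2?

59

Without the upper bounds there are C(13,3) = 286 ways to split 10 among 4 variables.
Subtract solutions that violate a single cap (substitute x_i' = x_i − (cap_i+1)): x_1 ≥ 3 gives C(10,3) = 120; x_2 ≥ 9 gives C(4,3) = 4; x_3 ≥ 7 gives C(6,3) = 20; x_4 ≥ 3 gives C(10,3) = 120. Together 264.
Add back pairs where two caps are both exceeded: 0 + 1 + 35 + 0 + 0 + 1 = 37.
By inclusion–exclusion the count is 286 − 264 + 37 = 59.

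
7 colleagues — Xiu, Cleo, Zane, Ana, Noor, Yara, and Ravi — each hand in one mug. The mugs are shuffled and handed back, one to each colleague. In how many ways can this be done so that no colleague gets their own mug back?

1854

This is the derangement count D_7: permutations of 7 items with no fixed point.
By inclusion–exclusion this is Σ_{j=0}^{7} (−1)^j C(7,j)·(7−j)!.
Computing: 5040 − 5040 + 2520 − 840 + 210 − 42 + 7 − 1 = 1854.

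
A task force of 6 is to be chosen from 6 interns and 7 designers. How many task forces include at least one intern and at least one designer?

1708

Total 6-person selections from all 13: C(13,6) = 1716.
Subtract selections that omit an entire group: no interns → C(7,6) = 7; no designers → C(6,6) = 1.
Both groups omitted at once is impossible, so 1716 − 8 = 1708.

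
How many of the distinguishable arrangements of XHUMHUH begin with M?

60

With the first slot taken by M, it remains to arrange the other 6 letters (XHUHUH).
Those 6 letters have H appearing 3 times and U appearing twice, giving (6)!/(3!·2!) = 60.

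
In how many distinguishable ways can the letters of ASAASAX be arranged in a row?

The 7 letters of ASAASAX have repeats: A appearing 4 times and S appearing twice.
So there are 7! / (4!·2!) = 105 distinguishable arrangements.

105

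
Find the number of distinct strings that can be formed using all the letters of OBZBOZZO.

560

OBZBOZZO has 8 letters with B appearing twice, O appearing 3 times, and Z appearing 3 times.
The number of distinct arrangements is 8!/(3!·3!·2!) = 40320/72 = 560.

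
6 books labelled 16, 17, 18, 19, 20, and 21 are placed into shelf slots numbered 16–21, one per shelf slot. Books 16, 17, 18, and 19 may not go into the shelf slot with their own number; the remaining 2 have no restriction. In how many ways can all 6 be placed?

Let Aᵢ (for 16 ≤ i ≤ 19) be the placements that put book i in its forbidden shelf slot. Any j of these fix j positions, leaving (6−j)! ways to fill the rest, and there are C(4,j) ways to pick which j.
By inclusion–exclusion, the number of valid placements is Σ_{j=0}^{4} (−1)^j C(4,j)·(6−j)!.
Computing: 720 − 480 + 144 − 24 + 2 = 362.

362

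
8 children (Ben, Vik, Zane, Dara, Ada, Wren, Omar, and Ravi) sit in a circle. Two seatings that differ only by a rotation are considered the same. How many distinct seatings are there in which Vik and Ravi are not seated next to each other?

Without the restriction there are (7)! = 5040 seatings.
Those with Vik next to Ravi: fuse the pair into one unit and seat 7 units around a circle — 2·(6)! = 1440.
Subtracting, 5040 − 1440 = 3600.

3600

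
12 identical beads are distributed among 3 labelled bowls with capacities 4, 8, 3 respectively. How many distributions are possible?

Ignoring the caps, the number of non-negative solutions to x_1+…+x_3 = 12 is C(14,2) = 91.
Subtract solutions that violate a single cap (substitute x_i' = x_i − (cap_i+1)): x_1 ≥ 5 gives C(9,2) = 36; x_2 ≥ 9 gives C(5,2) = 10; x_3 ≥ 4 gives C(10,2) = 45. Together 91.
Add back pairs where two caps are both exceeded: 0 + 10 + 0 = 10.
By inclusion–exclusion the count is 91 − 91 + 10 = 10.

10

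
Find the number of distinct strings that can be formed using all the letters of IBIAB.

The 5 letters of IBIAB have repeats: B appearing twice and I appearing twice.
So there are 5! / (2!·2!) = 30 distinguishable arrangements.

30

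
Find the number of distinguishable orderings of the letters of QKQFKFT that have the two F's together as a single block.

180

Treat the 2 copies of F as a single block. The multiset to arrange is then {FF, K, K, Q, Q, T}, 6 items in all.
That gives (6)!/(2!·2!) = 180 arrangements.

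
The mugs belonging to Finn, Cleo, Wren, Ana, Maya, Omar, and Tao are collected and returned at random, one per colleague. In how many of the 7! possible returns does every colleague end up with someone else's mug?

1854

Count assignments avoiding every fixed point. For any j of the 7 colleagues fixed to their own mug, the other 7−j can be arranged in (7−j)! ways.
By inclusion–exclusion this is Σ_{j=0}^{7} (−1)^j C(7,j)·(7−j)!.
Computing: 5040 − 5040 + 2520 − 840 + 210 − 42 + 7 − 1 = 1854.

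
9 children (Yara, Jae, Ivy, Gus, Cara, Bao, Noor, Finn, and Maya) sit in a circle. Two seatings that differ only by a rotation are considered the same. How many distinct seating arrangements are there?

40320

Fix one person's seat to break rotational symmetry; the remaining 8 people can be arranged in (8)! = 40320 ways.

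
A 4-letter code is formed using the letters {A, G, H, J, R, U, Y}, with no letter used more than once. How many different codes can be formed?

With no repetition, fill the 4 letters in order: 7 choices, then 6, down to 4.
7 × 6 × 5 × 4 = 840.

840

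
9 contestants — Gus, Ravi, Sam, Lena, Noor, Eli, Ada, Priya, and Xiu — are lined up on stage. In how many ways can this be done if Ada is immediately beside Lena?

80640

Glue Ada and Lena into one block (2 internal orders), leaving 8 units to arrange in a row.
That gives 2 × 8! = 2 × 40320 = 80640.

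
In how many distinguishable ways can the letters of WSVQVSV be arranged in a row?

420

Letter multiplicities in WSVQVSV: Q×1, S×2, V×3, W×1.
So there are 7! / (3!·2!) = 420 distinguishable arrangements.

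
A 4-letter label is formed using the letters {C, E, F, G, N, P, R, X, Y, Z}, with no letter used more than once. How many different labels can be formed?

5040

With no repetition, fill the 4 letters in order: 10 choices, then 9, down to 7.
That product is 10 × 9 × 8 × 7 = 5040.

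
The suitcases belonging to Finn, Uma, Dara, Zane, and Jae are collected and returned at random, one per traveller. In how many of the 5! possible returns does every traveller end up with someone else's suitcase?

This is the derangement count D_5: permutations of 5 items with no fixed point.
By inclusion–exclusion this is Σ_{j=0}^{5} (−1)^j C(5,j)·(5−j)!.
Computing: 120 − 120 + 60 − 20 + 5 − 1 = 44.

44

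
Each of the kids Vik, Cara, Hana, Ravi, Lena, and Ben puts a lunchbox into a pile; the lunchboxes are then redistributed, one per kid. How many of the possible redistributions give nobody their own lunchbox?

265

Let Aᵢ be the assignments in which kid i gets their own lunchbox. We want the size of the complement of A₁∪…∪A_6.
By inclusion–exclusion this is Σ_{j=0}^{6} (−1)^j C(6,j)·(6−j)!.
Computing: 720 − 720 + 360 − 120 + 30 − 6 + 1 = 265.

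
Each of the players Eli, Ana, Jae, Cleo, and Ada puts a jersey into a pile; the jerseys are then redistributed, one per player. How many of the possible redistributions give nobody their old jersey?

Let Aᵢ be the assignments in which player i gets their old jersey. We want the size of the complement of A₁∪…∪A_5.
By inclusion–exclusion this is Σ_{j=0}^{5} (−1)^j C(5,j)·(5−j)!.
Computing: 120 − 120 + 60 − 20 + 5 − 1 = 44.

44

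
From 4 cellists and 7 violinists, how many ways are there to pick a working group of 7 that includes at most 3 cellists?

295

Split by how many cellists are chosen (0 through 3).
Sum: C(4,0)·C(7,7) + C(4,1)·C(7,6) + C(4,2)·C(7,5) + C(4,3)·C(7,4) = 1 + 28 + 126 + 140 = 295.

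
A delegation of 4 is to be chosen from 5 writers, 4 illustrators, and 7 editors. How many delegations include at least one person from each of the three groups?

Total 4-person selections from all 16: C(16,4) = 1820.
Subtract selections that omit an entire group: no writers → C(11,4) = 330; no illustrators → C(12,4) = 495; no editors → C(9,4) = 126.
Add back selections omitting two groups (i.e. drawn from a single group): C(5,4) + C(4,4) + C(7,4) = 41.
By inclusion–exclusion: 1820 − 951 + 41 = 910.

910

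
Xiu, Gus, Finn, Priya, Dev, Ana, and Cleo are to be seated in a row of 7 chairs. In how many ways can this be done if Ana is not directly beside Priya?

3600

Of the 7! = 5040 arrangements, those with Ana and Priya adjacent number 2 × 6! = 1440 (treat the pair as a block with 2 internal orders).
So 5040 − 1440 = 3600 arrangements keep them apart.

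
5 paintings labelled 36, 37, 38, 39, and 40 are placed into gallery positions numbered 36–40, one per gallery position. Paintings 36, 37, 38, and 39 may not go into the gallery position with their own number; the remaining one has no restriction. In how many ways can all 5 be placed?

53

Let Aᵢ (for 36 ≤ i ≤ 39) be the placements that put painting i in its forbidden gallery position. Any j of these fix j positions, leaving (5−j)! ways to fill the rest, and there are C(4,j) ways to pick which j.
By inclusion–exclusion, the number of valid placements is Σ_{j=0}^{4} (−1)^j C(4,j)·(5−j)!.
Computing: 120 − 96 + 36 − 8 + 1 = 53.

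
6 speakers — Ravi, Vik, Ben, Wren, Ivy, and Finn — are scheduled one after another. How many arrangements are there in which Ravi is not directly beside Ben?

480

There are 6! = 720 arrangements in all. If Ravi and Ben are adjacent, merging them into one block gives 2·(5)! = 240 arrangements.
Complementary counting: 720 − 240 = 480.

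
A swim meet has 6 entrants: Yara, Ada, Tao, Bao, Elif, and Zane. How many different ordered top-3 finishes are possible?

There are 6 choices for 1st place, 5 for 2nd, and 4 for 3rd.
That gives 6 × 5 × 4 = 120.

120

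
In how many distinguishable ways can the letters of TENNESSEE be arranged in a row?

3780

TENNESSEE has 9 letters with E appearing 4 times, N appearing twice, and S appearing twice.
So there are 9! / (4!·2!·2!) = 3780 distinguishable arrangements.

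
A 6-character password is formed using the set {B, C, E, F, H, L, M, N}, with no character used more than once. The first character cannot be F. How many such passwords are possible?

The first character has 8−1 = 7 choices (anything except F).
The remaining 5 characters are filled from the other 7 symbols without repetition: 7 × 6 × 5 × 4 × 3 = 2520.
Total: 7 × 2520 = 17640.

17640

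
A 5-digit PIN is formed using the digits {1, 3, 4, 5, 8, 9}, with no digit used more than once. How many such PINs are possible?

720

This is a permutation of 5 out of 6: P(6,5) = 6!/1!.
That product is 6 × 5 × 4 × 3 × 2 = 720.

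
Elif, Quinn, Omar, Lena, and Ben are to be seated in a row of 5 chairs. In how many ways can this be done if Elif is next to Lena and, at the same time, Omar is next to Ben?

24

Treat {Elif,Lena} as one block (2 orders) and {Omar,Ben} as another (2 orders).
That leaves 3 units to arrange: 2 × 2 × 3! = 4 × 6 = 24.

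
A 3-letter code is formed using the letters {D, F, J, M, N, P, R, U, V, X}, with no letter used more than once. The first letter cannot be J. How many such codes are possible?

648

The first letter has 10−1 = 9 choices (anything except J).
The remaining 2 letters are filled from the other 9 symbols without repetition: 9 × 8 = 72.
Total: 9 × 72 = 648.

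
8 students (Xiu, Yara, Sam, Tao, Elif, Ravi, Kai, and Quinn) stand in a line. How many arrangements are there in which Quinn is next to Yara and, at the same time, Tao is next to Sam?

Treat {Quinn,Yara} as one block (2 orders) and {Tao,Sam} as another (2 orders).
That leaves 6 units to arrange: 2 × 2 × 6! = 4 × 720 = 2880.

2880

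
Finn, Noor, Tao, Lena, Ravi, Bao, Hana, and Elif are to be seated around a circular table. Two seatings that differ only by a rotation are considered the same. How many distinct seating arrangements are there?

5040

Fix one person's seat to break rotational symmetry; the remaining 7 people can be arranged in (7)! = 5040 ways.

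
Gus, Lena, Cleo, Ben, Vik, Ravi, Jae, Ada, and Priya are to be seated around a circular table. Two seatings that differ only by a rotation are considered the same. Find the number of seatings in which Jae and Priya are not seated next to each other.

Without the restriction there are (8)! = 40320 seatings.
Seatings with Jae beside Priya: treat them as a block with 2 internal orders, giving 2 × (7)! = 10080.
Subtracting, 40320 − 10080 = 30240.

30240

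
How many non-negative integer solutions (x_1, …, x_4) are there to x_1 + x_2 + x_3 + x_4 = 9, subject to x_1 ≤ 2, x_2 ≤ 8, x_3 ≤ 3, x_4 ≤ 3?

Ignoring the caps, the number of non-negative solutions to x_1+…+x_4 = 9 is C(12,3) = 220.
Subtract solutions that violate a single cap (substitute x_i' = x_i − (cap_i+1)): x_1 ≥ 3 gives C(9,3) = 84; x_2 ≥ 9 gives C(3,3) = 1; x_3 ≥ 4 gives C(8,3) = 56; x_4 ≥ 4 gives C(8,3) = 56. Together 197.
Add back pairs where two caps are both exceeded: 0 + 10 + 10 + 0 + 0 + 4 = 24.
By inclusion–exclusion the count is 220 − 197 + 24 = 47.

47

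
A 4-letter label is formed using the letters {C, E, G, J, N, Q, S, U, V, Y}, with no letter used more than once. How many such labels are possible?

This is a permutation of 4 out of 10: P(10,4) = 10!/6!.
That product is 10 × 9 × 8 × 7 = 5040.

5040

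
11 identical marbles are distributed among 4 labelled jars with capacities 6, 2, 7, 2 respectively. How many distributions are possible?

45

Ignoring the caps, the number of non-negative solutions to x_1+…+x_4 = 11 is C(14,3) = 364.
Subtract solutions that violate a single cap (substitute x_i' = x_i − (cap_i+1)): x_1 ≥ 7 gives C(7,3) = 35; x_2 ≥ 3 gives C(11,3) = 165; x_3 ≥ 8 gives C(6,3) = 20; x_4 ≥ 3 gives C(11,3) = 165. Together 385.
Add back pairs where two caps are both exceeded: 4 + 0 + 4 + 1 + 56 + 1 = 66.
By inclusion–exclusion the count is 364 − 385 + 66 = 45.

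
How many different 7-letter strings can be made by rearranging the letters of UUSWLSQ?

UUSWLSQ has 7 letters with S appearing twice and U appearing twice.
Dividing 7! = 5040 by 2!·2! = 4 for the repeated letters gives 1260.

1260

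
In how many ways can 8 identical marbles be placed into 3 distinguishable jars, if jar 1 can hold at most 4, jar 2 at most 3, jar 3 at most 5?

14

Ignoring the caps, the number of non-negative solutions to x_1+…+x_3 = 8 is C(10,2) = 45.
Subtract solutions that violate a single cap (substitute x_i' = x_i − (cap_i+1)): x_1 ≥ 5 gives C(5,2) = 10; x_2 ≥ 4 gives C(6,2) = 15; x_3 ≥ 6 gives C(4,2) = 6. Together 31.
No two caps can be exceeded simultaneously, so the pair terms are all 0.
By inclusion–exclusion the count is 45 − 31 + 0 = 14.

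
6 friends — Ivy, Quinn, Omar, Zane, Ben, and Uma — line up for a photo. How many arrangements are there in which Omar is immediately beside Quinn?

Place the 4 others and the Omar-Quinn pair as 5 objects in a line; the pair has 2 internal arrangements.
That gives 2 × 5! = 2 × 120 = 240.

240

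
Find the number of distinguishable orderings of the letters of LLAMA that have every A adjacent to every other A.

12

Treat the 2 copies of A as a single block. The multiset to arrange is then {AA, L, L, M}, 4 items in all.
That gives (4)!/(2!) = 12 arrangements.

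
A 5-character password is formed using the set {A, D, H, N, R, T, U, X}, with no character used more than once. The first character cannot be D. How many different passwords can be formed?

The first character has 8−1 = 7 choices (anything except D).
The remaining 4 characters are filled from the other 7 symbols without repetition: 7 × 6 × 5 × 4 = 840.
Total: 7 × 840 = 5880.

5880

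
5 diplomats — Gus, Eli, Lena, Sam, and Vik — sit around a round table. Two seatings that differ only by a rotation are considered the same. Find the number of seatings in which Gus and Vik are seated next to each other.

12

Glue Gus and Vik into a block (2 internal orders). Seating 4 units around a circle gives (3)! arrangements.
So 2 × (3)! = 2 × 6 = 12.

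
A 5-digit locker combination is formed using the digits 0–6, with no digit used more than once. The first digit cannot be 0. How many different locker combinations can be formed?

2160

The first digit has 7−1 = 6 choices (anything except 0).
The remaining 4 digits are filled from the other 6 symbols without repetition: 6 × 5 × 4 × 3 = 360.
Total: 6 × 360 = 2160.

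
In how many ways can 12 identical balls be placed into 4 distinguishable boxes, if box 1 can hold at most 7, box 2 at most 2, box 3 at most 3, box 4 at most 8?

77

Ignoring the caps, the number of non-negative solutions to x_1+…+x_4 = 12 is C(15,3) = 455.
Subtract solutions that violate a single cap (substitute x_i' = x_i − (cap_i+1)): x_1 ≥ 8 gives C(7,3) = 35; x_2 ≥ 3 gives C(12,3) = 220; x_3 ≥ 4 gives C(11,3) = 165; x_4 ≥ 9 gives C(6,3) = 20. Together 440.
Add back pairs where two caps are both exceeded: 4 + 1 + 0 + 56 + 1 + 0 = 62.
By inclusion–exclusion the count is 455 − 440 + 62 = 77.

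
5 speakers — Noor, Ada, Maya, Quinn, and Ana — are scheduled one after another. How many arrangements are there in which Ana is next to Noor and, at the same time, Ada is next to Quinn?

Treat {Ana,Noor} as one block (2 orders) and {Ada,Quinn} as another (2 orders).
That leaves 3 units to arrange: 2 × 2 × 3! = 4 × 6 = 24.

24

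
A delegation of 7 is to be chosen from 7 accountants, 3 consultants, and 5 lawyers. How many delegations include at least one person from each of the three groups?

Total 7-person selections from all 15: C(15,7) = 6435.
Subtract selections that omit an entire group: no accountants → C(8,7) = 8; no consultants → C(12,7) = 792; no lawyers → C(10,7) = 120.
Add back selections omitting two groups (i.e. drawn from a single group): C(7,7) + C(3,7) + C(5,7) = 1.
By inclusion–exclusion: 6435 − 920 + 1 = 5516.

5516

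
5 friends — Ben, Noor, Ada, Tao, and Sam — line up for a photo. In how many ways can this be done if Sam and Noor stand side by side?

48

Treat {Sam, Noor} as a single unit. There are 4 units to order, and the pair itself can be ordered 2 ways.
So the count is 2·(4)! = 48.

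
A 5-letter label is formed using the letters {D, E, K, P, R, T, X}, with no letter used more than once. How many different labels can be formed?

With no repetition, fill the 5 letters in order: 7 choices, then 6, down to 3.
That product is 7 × 6 × 5 × 4 × 3 = 2520.

2520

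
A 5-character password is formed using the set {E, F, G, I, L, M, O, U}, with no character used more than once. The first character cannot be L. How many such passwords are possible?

The first character has 8−1 = 7 choices (anything except L).
The remaining 4 characters are filled from the other 7 symbols without repetition: 7 × 6 × 5 × 4 = 840.
Total: 7 × 840 = 5880.

5880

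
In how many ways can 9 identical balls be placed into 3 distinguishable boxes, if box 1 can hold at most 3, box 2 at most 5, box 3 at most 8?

23

Without the upper bounds there are C(11,2) = 55 ways to split 9 among 3 boxes.
Subtract solutions that violate a single cap (substitute x_i' = x_i − (cap_i+1)): x_1 ≥ 4 gives C(7,2) = 21; x_2 ≥ 6 gives C(5,2) = 10; x_3 ≥ 9 gives C(2,2) = 1. Together 32.
No two caps can be exceeded simultaneously, so the pair terms are all 0.
By inclusion–exclusion the count is 55 − 32 + 0 = 23.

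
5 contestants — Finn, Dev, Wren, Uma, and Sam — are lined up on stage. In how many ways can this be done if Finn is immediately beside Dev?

Treat {Finn, Dev} as a single unit. There are 4 units to order, and the pair itself can be ordered 2 ways.
So the count is 2·(4)! = 48.

48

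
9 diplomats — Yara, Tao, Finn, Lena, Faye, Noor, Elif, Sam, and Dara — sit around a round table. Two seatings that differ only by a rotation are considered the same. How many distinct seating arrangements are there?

Around a circle, 9 distinct people have 9!/9 = (8)! = 40320 rotationally distinct seatings.

40320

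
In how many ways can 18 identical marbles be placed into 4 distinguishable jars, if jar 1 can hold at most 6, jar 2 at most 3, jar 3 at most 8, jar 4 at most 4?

20

Without the upper bounds there are C(21,3) = 1330 ways to split 18 among 4 jars.
Subtract solutions that violate a single cap (substitute x_i' = x_i − (cap_i+1)): x_1 ≥ 7 gives C(14,3) = 364; x_2 ≥ 4 gives C(17,3) = 680; x_3 ≥ 9 gives C(12,3) = 220; x_4 ≥ 5 gives C(16,3) = 560. Together 1824.
Add back pairs where two caps are both exceeded: 120 + 10 + 84 + 56 + 220 + 35 = 525.
Subtract triples: 0 + 10 + 0 + 1 = 11.
By inclusion–exclusion the count is 1330 − 1824 + 525 − 11 = 20.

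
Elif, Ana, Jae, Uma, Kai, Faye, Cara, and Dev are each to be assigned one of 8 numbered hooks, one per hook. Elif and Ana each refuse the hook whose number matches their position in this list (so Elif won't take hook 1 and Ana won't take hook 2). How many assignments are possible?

30960

Let Aᵢ (for i ∈ {1, 2}) be the placements that put person i in their forbidden hook. Any j of these fix j positions, leaving (8−j)! ways to fill the rest, and there are C(2,j) ways to pick which j.
By inclusion–exclusion, the number of valid placements is Σ_{j=0}^{2} (−1)^j C(2,j)·(8−j)!.
Computing: 40320 − 10080 + 720 = 30960.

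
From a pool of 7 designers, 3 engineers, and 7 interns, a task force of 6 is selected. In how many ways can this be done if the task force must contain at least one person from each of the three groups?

Total 6-person selections from all 17: C(17,6) = 12376.
Selections missing a whole group: no designers → C(10,6) = 210; no engineers → C(14,6) = 3003; no interns → C(10,6) = 210.
Add back selections omitting two groups (i.e. drawn from a single group): C(7,6) + C(3,6) + C(7,6) = 14.
By inclusion–exclusion: 12376 − 3423 + 14 = 8967.

8967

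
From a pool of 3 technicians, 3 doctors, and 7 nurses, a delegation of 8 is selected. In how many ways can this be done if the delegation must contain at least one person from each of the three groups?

1197

With no constraint there are C(13,8) = 1287 possible selections.
Subtract selections that omit an entire group: no technicians → C(10,8) = 45; no doctors → C(10,8) = 45; no nurses → C(6,8) = 0.
Add back selections omitting two groups (i.e. drawn from a single group): C(3,8) + C(3,8) + C(7,8) = 0.
By inclusion–exclusion: 1287 − 90 + 0 = 1197.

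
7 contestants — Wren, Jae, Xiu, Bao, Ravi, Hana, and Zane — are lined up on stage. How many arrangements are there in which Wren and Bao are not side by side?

3600

There are 7! = 5040 arrangements in all. If Wren and Bao are adjacent, merging them into one block gives 2·(6)! = 1440 arrangements.
Complementary counting: 5040 − 1440 = 3600.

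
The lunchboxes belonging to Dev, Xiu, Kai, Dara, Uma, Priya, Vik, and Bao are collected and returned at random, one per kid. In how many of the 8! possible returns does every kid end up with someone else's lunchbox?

This is the derangement count D_8: permutations of 8 items with no fixed point.
By inclusion–exclusion this is Σ_{j=0}^{8} (−1)^j C(8,j)·(8−j)!.
Computing: 40320 − 40320 + 20160 − 6720 + 1680 − 336 + 56 − 8 + 1 = 14833.

14833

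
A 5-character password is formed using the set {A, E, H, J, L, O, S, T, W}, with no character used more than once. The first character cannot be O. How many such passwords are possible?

The first character has 9−1 = 8 choices (anything except O).
The remaining 4 characters are filled from the other 8 symbols without repetition: 8 × 7 × 6 × 5 = 1680.
Total: 8 × 1680 = 13440.

13440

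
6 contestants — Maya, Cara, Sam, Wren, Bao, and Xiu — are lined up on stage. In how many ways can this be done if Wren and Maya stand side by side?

240

Place the 4 others and the Wren-Maya pair as 5 objects in a line; the pair has 2 internal arrangements.
So the count is 2·(5)! = 240.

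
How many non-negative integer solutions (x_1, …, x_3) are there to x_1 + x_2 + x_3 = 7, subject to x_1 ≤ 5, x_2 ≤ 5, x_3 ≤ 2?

15

By stars and bars, unrestricted non-negative solutions to x_1+…+x_3 = 7 number C(7+2,2) = 36.
Subtract solutions that violate a single cap (substitute x_i' = x_i − (cap_i+1)): x_1 ≥ 6 gives C(3,2) = 3; x_2 ≥ 6 gives C(3,2) = 3; x_3 ≥ 3 gives C(6,2) = 15. Together 21.
No two caps can be exceeded simultaneously, so the pair terms are all 0.
By inclusion–exclusion the count is 36 − 21 + 0 = 15.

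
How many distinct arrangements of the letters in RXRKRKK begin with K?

With the first slot taken by K, it remains to arrange the other 6 letters (RXRRKK).
Those 6 letters have K appearing twice and R appearing 3 times, giving (6)!/(3!·2!) = 60.

60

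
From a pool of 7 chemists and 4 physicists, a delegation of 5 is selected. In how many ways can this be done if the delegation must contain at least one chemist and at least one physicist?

Total 5-person selections from all 11: C(11,5) = 462.
Selections missing a whole group: no chemists → C(4,5) = 0; no physicists → C(7,5) = 21.
Both groups omitted at once is impossible, so 462 − 21 = 441.

441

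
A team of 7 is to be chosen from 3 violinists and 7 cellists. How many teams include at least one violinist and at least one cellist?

With no constraint there are C(10,7) = 120 possible selections.
Subtract selections that omit an entire group: no violinists → C(7,7) = 1; no cellists → C(3,7) = 0.
Both groups omitted at once is impossible, so 120 − 1 = 119.

119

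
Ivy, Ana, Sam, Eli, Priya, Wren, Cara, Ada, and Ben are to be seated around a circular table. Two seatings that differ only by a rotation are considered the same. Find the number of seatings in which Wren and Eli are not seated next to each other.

30240

Without the restriction there are (8)! = 40320 seatings.
Those with Wren next to Eli: fuse the pair into one unit and seat 8 units around a circle — 2·(7)! = 10080.
Subtracting, 40320 − 10080 = 30240.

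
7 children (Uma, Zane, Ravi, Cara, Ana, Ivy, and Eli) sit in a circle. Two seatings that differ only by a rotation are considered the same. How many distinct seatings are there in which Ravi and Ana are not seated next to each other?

480

Without the restriction there are (6)! = 720 seatings.
Seatings with Ravi beside Ana: treat them as a block with 2 internal orders, giving 2 × (5)! = 240.
Subtracting, 720 − 240 = 480.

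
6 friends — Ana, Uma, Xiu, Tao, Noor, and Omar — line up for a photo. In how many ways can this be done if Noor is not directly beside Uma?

480

Of the 6! = 720 arrangements, those with Noor and Uma adjacent number 2 × 5! = 240 (treat the pair as a block with 2 internal orders).
So 720 − 240 = 480 arrangements keep them apart.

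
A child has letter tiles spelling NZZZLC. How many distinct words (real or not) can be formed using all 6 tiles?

120

NZZZLC has 6 letters with Z appearing 3 times.
The number of distinct arrangements is 6!/(3!) = 720/6 = 120.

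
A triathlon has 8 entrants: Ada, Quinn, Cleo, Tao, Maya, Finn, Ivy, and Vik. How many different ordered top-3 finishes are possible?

336

There are 8 choices for 1st place, 7 for 2nd, and 6 for 3rd.
That gives 8 × 7 × 6 = 336.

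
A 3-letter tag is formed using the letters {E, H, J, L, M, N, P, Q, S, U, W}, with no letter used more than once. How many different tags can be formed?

Choose and order 3 of the 11 symbols: the first letter has 11 options, the next 10, then 9.
That product is 11 × 10 × 9 = 990.

990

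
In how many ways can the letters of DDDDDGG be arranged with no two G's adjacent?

Total arrangements of DDDDDGG: 7!/(5!·2!) = 21.
Arrangements with the G's together: treat GG as one letter, giving (6)!/(5!) = 6.
Subtracting, 21 − 6 = 15 arrangements keep the G's apart.

15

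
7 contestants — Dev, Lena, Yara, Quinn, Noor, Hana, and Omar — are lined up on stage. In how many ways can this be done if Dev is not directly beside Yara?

3600

Of the 7! = 5040 arrangements, those with Dev and Yara adjacent number 2 × 6! = 1440 (treat the pair as a block with 2 internal orders).
Complementary counting: 5040 − 1440 = 3600.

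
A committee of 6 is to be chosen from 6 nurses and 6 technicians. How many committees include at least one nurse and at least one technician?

922

Unrestricted: C(12,6) = 924 ways to pick any 6 of the 12.
Selections missing a whole group: no nurses → C(6,6) = 1; no technicians → C(6,6) = 1.
Both groups omitted at once is impossible, so 924 − 2 = 922.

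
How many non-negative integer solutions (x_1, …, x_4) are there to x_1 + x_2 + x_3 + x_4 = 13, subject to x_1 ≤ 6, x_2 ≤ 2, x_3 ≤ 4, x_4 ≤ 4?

19

Ignoring the caps, the number of non-negative solutions to x_1+…+x_4 = 13 is C(16,3) = 560.
Subtract solutions that violate a single cap (substitute x_i' = x_i − (cap_i+1)): x_1 ≥ 7 gives C(9,3) = 84; x_2 ≥ 3 gives C(13,3) = 286; x_3 ≥ 5 gives C(11,3) = 165; x_4 ≥ 5 gives C(11,3) = 165. Together 700.
Add back pairs where two caps are both exceeded: 20 + 4 + 4 + 56 + 56 + 20 = 160.
Subtract triples: 0 + 0 + 0 + 1 = 1.
By inclusion–exclusion the count is 560 − 700 + 160 − 1 = 19.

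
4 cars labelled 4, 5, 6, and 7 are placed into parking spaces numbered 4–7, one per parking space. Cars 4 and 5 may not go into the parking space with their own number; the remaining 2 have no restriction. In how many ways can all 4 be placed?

Let Aᵢ (for i ∈ {4, 5}) be the placements that put car i in its forbidden parking space. Any j of these fix j positions, leaving (4−j)! ways to fill the rest, and there are C(2,j) ways to pick which j.
By inclusion–exclusion, the number of valid placements is Σ_{j=0}^{2} (−1)^j C(2,j)·(4−j)!.
Computing: 24 − 12 + 2 = 14.

14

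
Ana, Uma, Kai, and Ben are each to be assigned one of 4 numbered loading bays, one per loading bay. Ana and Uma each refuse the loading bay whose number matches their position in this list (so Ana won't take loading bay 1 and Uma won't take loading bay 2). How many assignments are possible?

14

Let Aᵢ (for i ∈ {1, 2}) be the placements that put person i in their forbidden loading bay. Any j of these fix j positions, leaving (4−j)! ways to fill the rest, and there are C(2,j) ways to pick which j.
By inclusion–exclusion, the number of valid placements is Σ_{j=0}^{2} (−1)^j C(2,j)·(4−j)!.
Computing: 24 − 12 + 2 = 14.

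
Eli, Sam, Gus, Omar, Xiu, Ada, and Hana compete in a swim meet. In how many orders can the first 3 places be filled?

210

There are 7 choices for 1st place, 6 for 2nd, and 5 for 3rd.
That gives 7 × 6 × 5 = 210.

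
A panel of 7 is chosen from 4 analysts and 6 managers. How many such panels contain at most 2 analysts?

Split by how many analysts are chosen (0 through 2).
Sum: C(4,0)·C(6,7) + C(4,1)·C(6,6) + C(4,2)·C(6,5) = 0 + 4 + 36 = 40.

40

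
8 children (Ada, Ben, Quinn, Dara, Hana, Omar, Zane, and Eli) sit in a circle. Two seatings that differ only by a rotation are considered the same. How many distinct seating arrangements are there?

5040

Seat Ada anywhere (absorbing the rotational symmetry), then permute the other 7: (7)! = 5040.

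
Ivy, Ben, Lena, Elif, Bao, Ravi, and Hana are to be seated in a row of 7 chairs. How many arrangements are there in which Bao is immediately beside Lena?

Treat {Bao, Lena} as a single unit. There are 6 units to order, and the pair itself can be ordered 2 ways.
So the count is 2·(6)! = 1440.

1440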